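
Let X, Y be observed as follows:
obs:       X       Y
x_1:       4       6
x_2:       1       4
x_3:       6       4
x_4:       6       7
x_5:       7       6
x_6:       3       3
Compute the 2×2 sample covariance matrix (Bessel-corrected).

Step 1 — column means:
  mean(X) = (4 + 1 + 6 + 6 + 7 + 3) / 6 = 27/6 = 4.5
  mean(Y) = (6 + 4 + 4 + 7 + 6 + 3) / 6 = 30/6 = 5

Step 2 — sample covariance S[i,j] = (1/(n-1)) · Σ_k (x_{k,i} - mean_i) · (x_{k,j} - mean_j), with n-1 = 5.
  S[X,X] = ((-0.5)·(-0.5) + (-3.5)·(-3.5) + (1.5)·(1.5) + (1.5)·(1.5) + (2.5)·(2.5) + (-1.5)·(-1.5)) / 5 = 25.5/5 = 5.1
  S[X,Y] = ((-0.5)·(1) + (-3.5)·(-1) + (1.5)·(-1) + (1.5)·(2) + (2.5)·(1) + (-1.5)·(-2)) / 5 = 10/5 = 2
  S[Y,Y] = ((1)·(1) + (-1)·(-1) + (-1)·(-1) + (2)·(2) + (1)·(1) + (-2)·(-2)) / 5 = 12/5 = 2.4

S is symmetric (S[j,i] = S[i,j]). Assembling:

S = [[5.1, 2],
 [2, 2.4]]


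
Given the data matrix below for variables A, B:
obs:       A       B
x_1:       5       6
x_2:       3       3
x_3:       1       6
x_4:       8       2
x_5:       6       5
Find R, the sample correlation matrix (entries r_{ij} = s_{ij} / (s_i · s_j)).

Step 1 — column means:
  mean(A) = (5 + 3 + 1 + 8 + 6) / 5 = 23/5 = 4.6
  mean(B) = (6 + 3 + 6 + 2 + 5) / 5 = 22/5 = 4.4

Step 2 — sample variances and covariances s[i,j] = (1/(n-1)) · Σ_k (x_{k,i} - mean_i) · (x_{k,j} - mean_j), with n-1 = 4:
  s[A,A] = ((0.4)·(0.4) + (-1.6)·(-1.6) + (-3.6)·(-3.6) + (3.4)·(3.4) + (1.4)·(1.4)) / 4 = 29.2/4 = 7.3
  s[A,B] = ((0.4)·(1.6) + (-1.6)·(-1.4) + (-3.6)·(1.6) + (3.4)·(-2.4) + (1.4)·(0.6)) / 4 = -10.2/4 = -2.55
  s[B,B] = ((1.6)·(1.6) + (-1.4)·(-1.4) + (1.6)·(1.6) + (-2.4)·(-2.4) + (0.6)·(0.6)) / 4 = 13.2/4 = 3.3
  Sample standard deviations s_i = √(s[i,i]):
  s(A) = √(7.3) = 2.7019
  s(B) = √(3.3) = 1.8166

Step 3 — r_{ij} = s_{ij} / (s_i · s_j):
  r[A,A] = 1 (diagonal).
  r[A,B] = -2.55 / (2.7019 · 1.8166) = -2.55 / 4.9082 = -0.5195
  r[B,B] = 1 (diagonal).

R is symmetric with unit diagonal. Assembling:

R = [[1, -0.5195],
 [-0.5195, 1]]


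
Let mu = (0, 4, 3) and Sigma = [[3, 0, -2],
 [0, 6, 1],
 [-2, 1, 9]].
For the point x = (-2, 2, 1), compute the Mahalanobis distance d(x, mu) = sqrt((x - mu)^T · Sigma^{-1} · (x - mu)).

Step 1 — centre the observation: (x - mu) = (-2, -2, -2).

Step 2 — invert Sigma (cofactor / det for 3×3, or solve directly):
  Sigma^{-1} = [[0.3926, -0.0148, 0.0889],
 [-0.0148, 0.1704, -0.0222],
 [0.0889, -0.0222, 0.1333]].

Step 3 — form the quadratic (x - mu)^T · Sigma^{-1} · (x - mu):
  Sigma^{-1} · (x - mu) = (-0.9333, -0.2667, -0.4).
  (x - mu)^T · [Sigma^{-1} · (x - mu)] = (-2)·(-0.9333) + (-2)·(-0.2667) + (-2)·(-0.4) = 3.2.

Step 4 — take square root: d = √(3.2) ≈ 1.7889.

d(x, mu) = √(3.2) ≈ 1.7889


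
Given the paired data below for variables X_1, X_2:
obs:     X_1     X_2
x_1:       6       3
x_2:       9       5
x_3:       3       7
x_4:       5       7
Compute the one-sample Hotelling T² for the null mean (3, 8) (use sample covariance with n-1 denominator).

Step 1 — sample mean vector:
  mean(X_1) = (6 + 9 + 3 + 5) / 4 = 23/4 = 5.75
  mean(X_2) = (3 + 5 + 7 + 7) / 4 = 22/4 = 5.5
  x̄ = (5.75, 5.5),  deviation x̄ - mu_0 = (5.75, 5.5) - (3, 8) = (2.75, -2.5).

Step 2 — sample covariance matrix, S[i,j] = (1/(n-1)) · Σ_k (x_{k,i} - mean_i) · (x_{k,j} - mean_j), divisor n-1 = 3:
  S[X_1,X_1] = ((0.25)·(0.25) + (3.25)·(3.25) + (-2.75)·(-2.75) + (-0.75)·(-0.75)) / 3 = 18.75/3 = 6.25
  S[X_1,X_2] = ((0.25)·(-2.5) + (3.25)·(-0.5) + (-2.75)·(1.5) + (-0.75)·(1.5)) / 3 = -7.5/3 = -2.5
  S[X_2,X_2] = ((-2.5)·(-2.5) + (-0.5)·(-0.5) + (1.5)·(1.5) + (1.5)·(1.5)) / 3 = 11/3 = 3.6667
  S = [[6.25, -2.5],
 [-2.5, 3.6667]].

Step 3 — invert S. det(S) = 6.25·3.6667 - (-2.5)² = 16.6667.
  S^{-1} = (1/det) · [[d, -b], [-b, a]] = [[0.22, 0.15],
 [0.15, 0.375]].

Step 4 — quadratic form (x̄ - mu_0)^T · S^{-1} · (x̄ - mu_0):
  S^{-1} · (x̄ - mu_0) = (0.23, -0.525),
  (x̄ - mu_0)^T · [...] = (2.75)·(0.23) + (-2.5)·(-0.525) = 1.945.

Step 5 — scale by n: T² = 4 · 1.945 = 7.78.

T² ≈ 7.78


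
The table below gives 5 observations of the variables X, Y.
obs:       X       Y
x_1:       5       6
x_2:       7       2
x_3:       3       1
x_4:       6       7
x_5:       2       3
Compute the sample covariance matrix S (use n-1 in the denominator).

Step 1 — column means:
  mean(X) = (5 + 7 + 3 + 6 + 2) / 5 = 23/5 = 4.6
  mean(Y) = (6 + 2 + 1 + 7 + 3) / 5 = 19/5 = 3.8

Step 2 — sample covariance S[i,j] = (1/(n-1)) · Σ_k (x_{k,i} - mean_i) · (x_{k,j} - mean_j), with n-1 = 4.
  S[X,X] = ((0.4)·(0.4) + (2.4)·(2.4) + (-1.6)·(-1.6) + (1.4)·(1.4) + (-2.6)·(-2.6)) / 4 = 17.2/4 = 4.3
  S[X,Y] = ((0.4)·(2.2) + (2.4)·(-1.8) + (-1.6)·(-2.8) + (1.4)·(3.2) + (-2.6)·(-0.8)) / 4 = 7.6/4 = 1.9
  S[Y,Y] = ((2.2)·(2.2) + (-1.8)·(-1.8) + (-2.8)·(-2.8) + (3.2)·(3.2) + (-0.8)·(-0.8)) / 4 = 26.8/4 = 6.7

S is symmetric (S[j,i] = S[i,j]). Assembling:

S = [[4.3, 1.9],
 [1.9, 6.7]]


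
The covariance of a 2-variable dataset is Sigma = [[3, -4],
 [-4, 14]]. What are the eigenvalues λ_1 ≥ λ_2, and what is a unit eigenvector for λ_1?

Step 1 — characteristic polynomial of 2×2 Sigma:
  det(Sigma - λI) = λ² - trace · λ + det = 0.
  trace = 3 + 14 = 17, det = 3·14 - (-4)² = 26.
Step 2 — discriminant:
  Δ = trace² - 4·det = 289 - 104 = 185.
Step 3 — eigenvalues:
  λ = (trace ± √Δ)/2 = (17 ± 13.6015)/2,
  λ_1 = 15.3007,  λ_2 = 1.6993.

Step 4 — unit eigenvector for λ_1: solve (Sigma - λ_1 I)v = 0. First row:
  (3 - 15.3007)·v_x + (-4)·v_y = 0, i.e. (-12.3007)·v_x + (-4)·v_y = 0,
  so v ∝ (b, λ_1 - a) = (-4, 12.3007); multiply by -1 so the first entry is positive: u = (4, -12.3007).
  ||u|| = √((4)² + (-12.3007)²) = √(167.3081) ≈ 12.9348,
  v_1 = u/||u|| ≈ (0.3092, -0.951) (||v_1|| = 1).

λ_1 = 15.3007,  λ_2 = 1.6993;  v_1 ≈ (0.3092, -0.951)


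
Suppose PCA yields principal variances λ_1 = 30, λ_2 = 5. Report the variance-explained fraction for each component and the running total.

Step 1 — total variance = trace(Sigma) = Σ λ_i = 30 + 5 = 35.

Step 2 — fraction explained by component i = λ_i / Σ λ:
  PC1: 30/35 = 0.8571
  PC2: 5/35 = 0.1429

Step 3 — cumulative fraction after k components = (λ_1 + ... + λ_k) / Σ λ:
  k = 1: 30/35 = 0.8571
  k = 2: (30 + 5)/35 = 35/35 = 1

Summary (fraction, with percent):

explained: PC1 0.8571 (85.71%), PC2 0.1429 (14.29%);  cumulative: 0.8571, 1


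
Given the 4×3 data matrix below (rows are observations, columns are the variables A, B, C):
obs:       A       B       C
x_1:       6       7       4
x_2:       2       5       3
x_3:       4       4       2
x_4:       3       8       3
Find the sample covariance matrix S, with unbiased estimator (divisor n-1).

Step 1 — column means:
  mean(A) = (6 + 2 + 4 + 3) / 4 = 15/4 = 3.75
  mean(B) = (7 + 5 + 4 + 8) / 4 = 24/4 = 6
  mean(C) = (4 + 3 + 2 + 3) / 4 = 12/4 = 3

Step 2 — sample covariance S[i,j] = (1/(n-1)) · Σ_k (x_{k,i} - mean_i) · (x_{k,j} - mean_j), with n-1 = 3.
  S[A,A] = ((2.25)·(2.25) + (-1.75)·(-1.75) + (0.25)·(0.25) + (-0.75)·(-0.75)) / 3 = 8.75/3 = 2.9167
  S[A,B] = ((2.25)·(1) + (-1.75)·(-1) + (0.25)·(-2) + (-0.75)·(2)) / 3 = 2/3 = 0.6667
  S[A,C] = ((2.25)·(1) + (-1.75)·(0) + (0.25)·(-1) + (-0.75)·(0)) / 3 = 2/3 = 0.6667
  S[B,B] = ((1)·(1) + (-1)·(-1) + (-2)·(-2) + (2)·(2)) / 3 = 10/3 = 3.3333
  S[B,C] = ((1)·(1) + (-1)·(0) + (-2)·(-1) + (2)·(0)) / 3 = 3/3 = 1
  S[C,C] = ((1)·(1) + (0)·(0) + (-1)·(-1) + (0)·(0)) / 3 = 2/3 = 0.6667

S is symmetric (S[j,i] = S[i,j]). Assembling:

S = [[2.9167, 0.6667, 0.6667],
 [0.6667, 3.3333, 1],
 [0.6667, 1, 0.6667]]


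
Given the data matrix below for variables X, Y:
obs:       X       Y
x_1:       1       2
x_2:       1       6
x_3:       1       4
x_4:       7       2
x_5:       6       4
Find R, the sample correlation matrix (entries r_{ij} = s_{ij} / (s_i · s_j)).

Step 1 — column means:
  mean(X) = (1 + 1 + 1 + 7 + 6) / 5 = 16/5 = 3.2
  mean(Y) = (2 + 6 + 4 + 2 + 4) / 5 = 18/5 = 3.6

Step 2 — sample variances and covariances s[i,j] = (1/(n-1)) · Σ_k (x_{k,i} - mean_i) · (x_{k,j} - mean_j), with n-1 = 4:
  s[X,X] = ((-2.2)·(-2.2) + (-2.2)·(-2.2) + (-2.2)·(-2.2) + (3.8)·(3.8) + (2.8)·(2.8)) / 4 = 36.8/4 = 9.2
  s[X,Y] = ((-2.2)·(-1.6) + (-2.2)·(2.4) + (-2.2)·(0.4) + (3.8)·(-1.6) + (2.8)·(0.4)) / 4 = -7.6/4 = -1.9
  s[Y,Y] = ((-1.6)·(-1.6) + (2.4)·(2.4) + (0.4)·(0.4) + (-1.6)·(-1.6) + (0.4)·(0.4)) / 4 = 11.2/4 = 2.8
  Sample standard deviations s_i = √(s[i,i]):
  s(X) = √(9.2) = 3.0332
  s(Y) = √(2.8) = 1.6733

Step 3 — r_{ij} = s_{ij} / (s_i · s_j):
  r[X,X] = 1 (diagonal).
  r[X,Y] = -1.9 / (3.0332 · 1.6733) = -1.9 / 5.0754 = -0.3744
  r[Y,Y] = 1 (diagonal).

R is symmetric with unit diagonal. Assembling:

R = [[1, -0.3744],
 [-0.3744, 1]]


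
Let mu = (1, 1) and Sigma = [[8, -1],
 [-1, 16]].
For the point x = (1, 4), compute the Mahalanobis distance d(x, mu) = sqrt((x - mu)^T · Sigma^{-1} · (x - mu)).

Step 1 — centre the observation: (x - mu) = (0, 3).

Step 2 — invert Sigma. det(Sigma) = 8·16 - (-1)² = 127.
  Sigma^{-1} = (1/det) · [[d, -b], [-b, a]] = [[0.126, 0.0079],
 [0.0079, 0.063]].

Step 3 — form the quadratic (x - mu)^T · Sigma^{-1} · (x - mu):
  Sigma^{-1} · (x - mu) = (0.0236, 0.189).
  (x - mu)^T · [Sigma^{-1} · (x - mu)] = (0)·(0.0236) + (3)·(0.189) = 0.5669.

Step 4 — take square root: d = √(0.5669) ≈ 0.7529.

d(x, mu) = √(0.5669) ≈ 0.7529


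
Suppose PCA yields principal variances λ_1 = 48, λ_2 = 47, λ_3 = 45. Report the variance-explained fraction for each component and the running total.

Step 1 — total variance = trace(Sigma) = Σ λ_i = 48 + 47 + 45 = 140.

Step 2 — fraction explained by component i = λ_i / Σ λ:
  PC1: 48/140 = 0.3429
  PC2: 47/140 = 0.3357
  PC3: 45/140 = 0.3214

Step 3 — cumulative fraction after k components = (λ_1 + ... + λ_k) / Σ λ:
  k = 1: 48/140 = 0.3429
  k = 2: (48 + 47)/140 = 95/140 = 0.6786
  k = 3: (48 + 47 + 45)/140 = 140/140 = 1

Summary (fraction, with percent):

explained: PC1 0.3429 (34.29%), PC2 0.3357 (33.57%), PC3 0.3214 (32.14%);  cumulative: 0.3429, 0.6786, 1


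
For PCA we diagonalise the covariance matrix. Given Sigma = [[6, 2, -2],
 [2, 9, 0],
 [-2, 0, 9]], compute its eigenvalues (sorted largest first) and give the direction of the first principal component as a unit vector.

Step 1 — characteristic polynomial p(λ) = det(λI - Sigma) = λ³ - tr·λ² + c_1·λ - det, where tr = trace, c_1 = sum of the principal 2×2 minors, det = det(Sigma):
  tr = 6 + 9 + 9 = 24,
  c_1 = (6·9 - (2)²) + (6·9 - (-2)²) + (9·9 - (0)²) = 50 + 50 + 81 = 181,
  det = 6·(9·9 - (0)²) - (2)·((2)·9 - (0)·(-2)) + (-2)·((2)·(0) - 9·(-2)) = 6·(81) - (2)·(18) + (-2)·(18) = 414.
  So p(λ) = λ³ - 24λ² + 181λ - 414.
Step 2 — look for an integer root (rational root theorem: any rational root is an integer divisor of 414). Testing λ = 9:
  p(9) = 729 - 1944 + 1629 - 414 = 0  ✓
  Dividing out (λ - 9): p(λ) = (λ - 9)(λ² - 15λ + 46).
Step 3 — remaining eigenvalues from the quadratic λ² - 15λ + 46 = 0:
  Δ = 15² - 4·46 = 225 - 184 = 41,  λ = (15 ± √41)/2 = (15 ± 6.4031)/2 ≈ 10.7016 or 4.2984.
  Sorted: λ_1 = 10.7016,  λ_2 = 9,  λ_3 = 4.2984  (check: sum = 24 = tr ✓).

Step 4 — unit eigenvector for λ_1 ≈ 10.7016: v spans the null space of (Sigma - λ_1 I), whose rows are
  r_1 = (-4.7016, 2, -2),  r_2 = (2, -1.7016, 0),  r_3 = (-2, 0, -1.7016).
  v is orthogonal to every row, so take v ∝ r_1 × r_2 = ((2)·(0) - (-2)·(-1.7016), (-2)·(2) - (-4.7016)·(0), (-4.7016)·(-1.7016) - (2)·(2)) ≈ (-3.4031, -4, 4).
  Rescale (multiply by -1 so the first nonzero entry is positive): u = (3.4031, 4, -4).
  ||u|| = √((3.4031)² + (4)² + (-4)²) = √(43.5813) ≈ 6.6016,  v_1 = u/||u|| ≈ (0.5155, 0.6059, -0.6059) (||v_1|| = 1).

λ_1 = 10.7016,  λ_2 = 9,  λ_3 = 4.2984;  v_1 ≈ (0.5155, 0.6059, -0.6059)


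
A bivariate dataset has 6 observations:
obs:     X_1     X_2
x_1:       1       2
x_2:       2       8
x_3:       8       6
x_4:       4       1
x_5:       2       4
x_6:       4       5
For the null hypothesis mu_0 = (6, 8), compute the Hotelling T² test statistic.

Step 1 — sample mean vector:
  mean(X_1) = (1 + 2 + 8 + 4 + 2 + 4) / 6 = 21/6 = 3.5
  mean(X_2) = (2 + 8 + 6 + 1 + 4 + 5) / 6 = 26/6 = 4.3333
  x̄ = (3.5, 4.3333),  deviation x̄ - mu_0 = (3.5, 4.3333) - (6, 8) = (-2.5, -3.6667).

Step 2 — sample covariance matrix, S[i,j] = (1/(n-1)) · Σ_k (x_{k,i} - mean_i) · (x_{k,j} - mean_j), divisor n-1 = 5:
  S[X_1,X_1] = ((-2.5)·(-2.5) + (-1.5)·(-1.5) + (4.5)·(4.5) + (0.5)·(0.5) + (-1.5)·(-1.5) + (0.5)·(0.5)) / 5 = 31.5/5 = 6.3
  S[X_1,X_2] = ((-2.5)·(-2.3333) + (-1.5)·(3.6667) + (4.5)·(1.6667) + (0.5)·(-3.3333) + (-1.5)·(-0.3333) + (0.5)·(0.6667)) / 5 = 7/5 = 1.4
  S[X_2,X_2] = ((-2.3333)·(-2.3333) + (3.6667)·(3.6667) + (1.6667)·(1.6667) + (-3.3333)·(-3.3333) + (-0.3333)·(-0.3333) + (0.6667)·(0.6667)) / 5 = 33.3333/5 = 6.6667
  S = [[6.3, 1.4],
 [1.4, 6.6667]].

Step 3 — invert S. det(S) = 6.3·6.6667 - (1.4)² = 40.04.
  S^{-1} = (1/det) · [[d, -b], [-b, a]] = [[0.1665, -0.035],
 [-0.035, 0.1573]].

Step 4 — quadratic form (x̄ - mu_0)^T · S^{-1} · (x̄ - mu_0):
  S^{-1} · (x̄ - mu_0) = (-0.288, -0.4895),
  (x̄ - mu_0)^T · [...] = (-2.5)·(-0.288) + (-3.6667)·(-0.4895) = 2.515.

Step 5 — scale by n: T² = 6 · 2.515 = 15.0899.

T² ≈ 15.0899


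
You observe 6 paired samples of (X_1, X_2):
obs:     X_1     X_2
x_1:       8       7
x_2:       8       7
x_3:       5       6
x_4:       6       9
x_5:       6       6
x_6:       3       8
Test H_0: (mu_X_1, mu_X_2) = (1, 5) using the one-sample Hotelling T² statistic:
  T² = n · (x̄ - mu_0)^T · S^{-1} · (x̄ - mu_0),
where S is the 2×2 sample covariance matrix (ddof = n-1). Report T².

Step 1 — sample mean vector:
  mean(X_1) = (8 + 8 + 5 + 6 + 6 + 3) / 6 = 36/6 = 6
  mean(X_2) = (7 + 7 + 6 + 9 + 6 + 8) / 6 = 43/6 = 7.1667
  x̄ = (6, 7.1667),  deviation x̄ - mu_0 = (6, 7.1667) - (1, 5) = (5, 2.1667).

Step 2 — sample covariance matrix, S[i,j] = (1/(n-1)) · Σ_k (x_{k,i} - mean_i) · (x_{k,j} - mean_j), divisor n-1 = 5:
  S[X_1,X_1] = ((2)·(2) + (2)·(2) + (-1)·(-1) + (0)·(0) + (0)·(0) + (-3)·(-3)) / 5 = 18/5 = 3.6
  S[X_1,X_2] = ((2)·(-0.1667) + (2)·(-0.1667) + (-1)·(-1.1667) + (0)·(1.8333) + (0)·(-1.1667) + (-3)·(0.8333)) / 5 = -2/5 = -0.4
  S[X_2,X_2] = ((-0.1667)·(-0.1667) + (-0.1667)·(-0.1667) + (-1.1667)·(-1.1667) + (1.8333)·(1.8333) + (-1.1667)·(-1.1667) + (0.8333)·(0.8333)) / 5 = 6.8333/5 = 1.3667
  S = [[3.6, -0.4],
 [-0.4, 1.3667]].

Step 3 — invert S. det(S) = 3.6·1.3667 - (-0.4)² = 4.76.
  S^{-1} = (1/det) · [[d, -b], [-b, a]] = [[0.2871, 0.084],
 [0.084, 0.7563]].

Step 4 — quadratic form (x̄ - mu_0)^T · S^{-1} · (x̄ - mu_0):
  S^{-1} · (x̄ - mu_0) = (1.6176, 2.0588),
  (x̄ - mu_0)^T · [...] = (5)·(1.6176) + (2.1667)·(2.0588) = 12.549.

Step 5 — scale by n: T² = 6 · 12.549 = 75.2941.

T² ≈ 75.2941


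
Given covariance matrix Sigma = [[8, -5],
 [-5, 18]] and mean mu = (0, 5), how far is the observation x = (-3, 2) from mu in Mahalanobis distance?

Step 1 — centre the observation: (x - mu) = (-3, -3).

Step 2 — invert Sigma. det(Sigma) = 8·18 - (-5)² = 119.
  Sigma^{-1} = (1/det) · [[d, -b], [-b, a]] = [[0.1513, 0.042],
 [0.042, 0.0672]].

Step 3 — form the quadratic (x - mu)^T · Sigma^{-1} · (x - mu):
  Sigma^{-1} · (x - mu) = (-0.5798, -0.3277).
  (x - mu)^T · [Sigma^{-1} · (x - mu)] = (-3)·(-0.5798) + (-3)·(-0.3277) = 2.7227.

Step 4 — take square root: d = √(2.7227) ≈ 1.6501.

d(x, mu) = √(2.7227) ≈ 1.6501


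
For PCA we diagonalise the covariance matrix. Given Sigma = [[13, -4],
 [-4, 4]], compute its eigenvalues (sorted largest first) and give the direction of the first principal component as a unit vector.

Step 1 — characteristic polynomial of 2×2 Sigma:
  det(Sigma - λI) = λ² - trace · λ + det = 0.
  trace = 13 + 4 = 17, det = 13·4 - (-4)² = 36.
Step 2 — discriminant:
  Δ = trace² - 4·det = 289 - 144 = 145.
Step 3 — eigenvalues:
  λ = (trace ± √Δ)/2 = (17 ± 12.0416)/2,
  λ_1 = 14.5208,  λ_2 = 2.4792.

Step 4 — unit eigenvector for λ_1: solve (Sigma - λ_1 I)v = 0. First row:
  (13 - 14.5208)·v_x + (-4)·v_y = 0, i.e. (-1.5208)·v_x + (-4)·v_y = 0,
  so v ∝ (b, λ_1 - a) = (-4, 1.5208); multiply by -1 so the first entry is positive: u = (4, -1.5208).
  ||u|| = √((4)² + (-1.5208)²) = √(18.3128) ≈ 4.2793,
  v_1 = u/||u|| ≈ (0.9347, -0.3554) (||v_1|| = 1).

λ_1 = 14.5208,  λ_2 = 2.4792;  v_1 ≈ (0.9347, -0.3554)


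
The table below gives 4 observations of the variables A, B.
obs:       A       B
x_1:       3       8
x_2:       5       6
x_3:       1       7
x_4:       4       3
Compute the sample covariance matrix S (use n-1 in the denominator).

Step 1 — column means:
  mean(A) = (3 + 5 + 1 + 4) / 4 = 13/4 = 3.25
  mean(B) = (8 + 6 + 7 + 3) / 4 = 24/4 = 6

Step 2 — sample covariance S[i,j] = (1/(n-1)) · Σ_k (x_{k,i} - mean_i) · (x_{k,j} - mean_j), with n-1 = 3.
  S[A,A] = ((-0.25)·(-0.25) + (1.75)·(1.75) + (-2.25)·(-2.25) + (0.75)·(0.75)) / 3 = 8.75/3 = 2.9167
  S[A,B] = ((-0.25)·(2) + (1.75)·(0) + (-2.25)·(1) + (0.75)·(-3)) / 3 = -5/3 = -1.6667
  S[B,B] = ((2)·(2) + (0)·(0) + (1)·(1) + (-3)·(-3)) / 3 = 14/3 = 4.6667

S is symmetric (S[j,i] = S[i,j]). Assembling:

S = [[2.9167, -1.6667],
 [-1.6667, 4.6667]]


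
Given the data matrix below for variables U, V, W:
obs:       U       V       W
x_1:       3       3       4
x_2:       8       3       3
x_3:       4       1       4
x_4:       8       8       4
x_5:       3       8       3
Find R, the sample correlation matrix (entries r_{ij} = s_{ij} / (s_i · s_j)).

Step 1 — column means:
  mean(U) = (3 + 8 + 4 + 8 + 3) / 5 = 26/5 = 5.2
  mean(V) = (3 + 3 + 1 + 8 + 8) / 5 = 23/5 = 4.6
  mean(W) = (4 + 3 + 4 + 4 + 3) / 5 = 18/5 = 3.6

Step 2 — sample variances and covariances s[i,j] = (1/(n-1)) · Σ_k (x_{k,i} - mean_i) · (x_{k,j} - mean_j), with n-1 = 4:
  s[U,U] = ((-2.2)·(-2.2) + (2.8)·(2.8) + (-1.2)·(-1.2) + (2.8)·(2.8) + (-2.2)·(-2.2)) / 4 = 26.8/4 = 6.7
  s[U,V] = ((-2.2)·(-1.6) + (2.8)·(-1.6) + (-1.2)·(-3.6) + (2.8)·(3.4) + (-2.2)·(3.4)) / 4 = 5.4/4 = 1.35
  s[U,W] = ((-2.2)·(0.4) + (2.8)·(-0.6) + (-1.2)·(0.4) + (2.8)·(0.4) + (-2.2)·(-0.6)) / 4 = -0.6/4 = -0.15
  s[V,V] = ((-1.6)·(-1.6) + (-1.6)·(-1.6) + (-3.6)·(-3.6) + (3.4)·(3.4) + (3.4)·(3.4)) / 4 = 41.2/4 = 10.3
  s[V,W] = ((-1.6)·(0.4) + (-1.6)·(-0.6) + (-3.6)·(0.4) + (3.4)·(0.4) + (3.4)·(-0.6)) / 4 = -1.8/4 = -0.45
  s[W,W] = ((0.4)·(0.4) + (-0.6)·(-0.6) + (0.4)·(0.4) + (0.4)·(0.4) + (-0.6)·(-0.6)) / 4 = 1.2/4 = 0.3
  Sample standard deviations s_i = √(s[i,i]):
  s(U) = √(6.7) = 2.5884
  s(V) = √(10.3) = 3.2094
  s(W) = √(0.3) = 0.5477

Step 3 — r_{ij} = s_{ij} / (s_i · s_j):
  r[U,U] = 1 (diagonal).
  r[U,V] = 1.35 / (2.5884 · 3.2094) = 1.35 / 8.3072 = 0.1625
  r[U,W] = -0.15 / (2.5884 · 0.5477) = -0.15 / 1.4177 = -0.1058
  r[V,V] = 1 (diagonal).
  r[V,W] = -0.45 / (3.2094 · 0.5477) = -0.45 / 1.7578 = -0.256
  r[W,W] = 1 (diagonal).

R is symmetric with unit diagonal. Assembling:

R = [[1, 0.1625, -0.1058],
 [0.1625, 1, -0.256],
 [-0.1058, -0.256, 1]]


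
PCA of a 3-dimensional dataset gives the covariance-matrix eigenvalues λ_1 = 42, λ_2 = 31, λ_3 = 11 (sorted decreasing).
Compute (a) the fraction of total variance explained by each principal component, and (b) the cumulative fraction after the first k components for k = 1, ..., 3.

Step 1 — total variance = trace(Sigma) = Σ λ_i = 42 + 31 + 11 = 84.

Step 2 — fraction explained by component i = λ_i / Σ λ:
  PC1: 42/84 = 0.5
  PC2: 31/84 = 0.369
  PC3: 11/84 = 0.131

Step 3 — cumulative fraction after k components = (λ_1 + ... + λ_k) / Σ λ:
  k = 1: 42/84 = 0.5
  k = 2: (42 + 31)/84 = 73/84 = 0.869
  k = 3: (42 + 31 + 11)/84 = 84/84 = 1

Summary (fraction, with percent):

explained: PC1 0.5 (50%), PC2 0.369 (36.9%), PC3 0.131 (13.1%);  cumulative: 0.5, 0.869, 1


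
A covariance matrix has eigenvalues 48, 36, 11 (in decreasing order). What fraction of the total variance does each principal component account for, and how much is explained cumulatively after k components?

Step 1 — total variance = trace(Sigma) = Σ λ_i = 48 + 36 + 11 = 95.

Step 2 — fraction explained by component i = λ_i / Σ λ:
  PC1: 48/95 = 0.5053
  PC2: 36/95 = 0.3789
  PC3: 11/95 = 0.1158

Step 3 — cumulative fraction after k components = (λ_1 + ... + λ_k) / Σ λ:
  k = 1: 48/95 = 0.5053
  k = 2: (48 + 36)/95 = 84/95 = 0.8842
  k = 3: (48 + 36 + 11)/95 = 95/95 = 1

Summary (fraction, with percent):

explained: PC1 0.5053 (50.53%), PC2 0.3789 (37.89%), PC3 0.1158 (11.58%);  cumulative: 0.5053, 0.8842, 1


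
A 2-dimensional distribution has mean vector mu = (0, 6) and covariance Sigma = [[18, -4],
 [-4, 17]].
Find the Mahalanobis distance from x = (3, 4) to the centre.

Step 1 — centre the observation: (x - mu) = (3, -2).

Step 2 — invert Sigma. det(Sigma) = 18·17 - (-4)² = 290.
  Sigma^{-1} = (1/det) · [[d, -b], [-b, a]] = [[0.0586, 0.0138],
 [0.0138, 0.0621]].

Step 3 — form the quadratic (x - mu)^T · Sigma^{-1} · (x - mu):
  Sigma^{-1} · (x - mu) = (0.1483, -0.0828).
  (x - mu)^T · [Sigma^{-1} · (x - mu)] = (3)·(0.1483) + (-2)·(-0.0828) = 0.6103.

Step 4 — take square root: d = √(0.6103) ≈ 0.7812.

d(x, mu) = √(0.6103) ≈ 0.7812


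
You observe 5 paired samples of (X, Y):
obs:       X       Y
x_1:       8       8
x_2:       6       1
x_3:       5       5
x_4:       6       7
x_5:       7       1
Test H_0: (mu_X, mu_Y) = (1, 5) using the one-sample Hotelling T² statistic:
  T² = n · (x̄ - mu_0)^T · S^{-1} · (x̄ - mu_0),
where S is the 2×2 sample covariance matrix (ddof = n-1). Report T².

Step 1 — sample mean vector:
  mean(X) = (8 + 6 + 5 + 6 + 7) / 5 = 32/5 = 6.4
  mean(Y) = (8 + 1 + 5 + 7 + 1) / 5 = 22/5 = 4.4
  x̄ = (6.4, 4.4),  deviation x̄ - mu_0 = (6.4, 4.4) - (1, 5) = (5.4, -0.6).

Step 2 — sample covariance matrix, S[i,j] = (1/(n-1)) · Σ_k (x_{k,i} - mean_i) · (x_{k,j} - mean_j), divisor n-1 = 4:
  S[X,X] = ((1.6)·(1.6) + (-0.4)·(-0.4) + (-1.4)·(-1.4) + (-0.4)·(-0.4) + (0.6)·(0.6)) / 4 = 5.2/4 = 1.3
  S[X,Y] = ((1.6)·(3.6) + (-0.4)·(-3.4) + (-1.4)·(0.6) + (-0.4)·(2.6) + (0.6)·(-3.4)) / 4 = 3.2/4 = 0.8
  S[Y,Y] = ((3.6)·(3.6) + (-3.4)·(-3.4) + (0.6)·(0.6) + (2.6)·(2.6) + (-3.4)·(-3.4)) / 4 = 43.2/4 = 10.8
  S = [[1.3, 0.8],
 [0.8, 10.8]].

Step 3 — invert S. det(S) = 1.3·10.8 - (0.8)² = 13.4.
  S^{-1} = (1/det) · [[d, -b], [-b, a]] = [[0.806, -0.0597],
 [-0.0597, 0.097]].

Step 4 — quadratic form (x̄ - mu_0)^T · S^{-1} · (x̄ - mu_0):
  S^{-1} · (x̄ - mu_0) = (4.3881, -0.3806),
  (x̄ - mu_0)^T · [...] = (5.4)·(4.3881) + (-0.6)·(-0.3806) = 23.9239.

Step 5 — scale by n: T² = 5 · 23.9239 = 119.6194.

T² ≈ 119.6194


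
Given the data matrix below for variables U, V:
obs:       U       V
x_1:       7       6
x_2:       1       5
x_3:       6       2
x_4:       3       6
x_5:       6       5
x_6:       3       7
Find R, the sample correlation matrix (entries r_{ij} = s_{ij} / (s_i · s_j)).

Step 1 — column means:
  mean(U) = (7 + 1 + 6 + 3 + 6 + 3) / 6 = 26/6 = 4.3333
  mean(V) = (6 + 5 + 2 + 6 + 5 + 7) / 6 = 31/6 = 5.1667

Step 2 — sample variances and covariances s[i,j] = (1/(n-1)) · Σ_k (x_{k,i} - mean_i) · (x_{k,j} - mean_j), with n-1 = 5:
  s[U,U] = ((2.6667)·(2.6667) + (-3.3333)·(-3.3333) + (1.6667)·(1.6667) + (-1.3333)·(-1.3333) + (1.6667)·(1.6667) + (-1.3333)·(-1.3333)) / 5 = 27.3333/5 = 5.4667
  s[U,V] = ((2.6667)·(0.8333) + (-3.3333)·(-0.1667) + (1.6667)·(-3.1667) + (-1.3333)·(0.8333) + (1.6667)·(-0.1667) + (-1.3333)·(1.8333)) / 5 = -6.3333/5 = -1.2667
  s[V,V] = ((0.8333)·(0.8333) + (-0.1667)·(-0.1667) + (-3.1667)·(-3.1667) + (0.8333)·(0.8333) + (-0.1667)·(-0.1667) + (1.8333)·(1.8333)) / 5 = 14.8333/5 = 2.9667
  Sample standard deviations s_i = √(s[i,i]):
  s(U) = √(5.4667) = 2.3381
  s(V) = √(2.9667) = 1.7224

Step 3 — r_{ij} = s_{ij} / (s_i · s_j):
  r[U,U] = 1 (diagonal).
  r[U,V] = -1.2667 / (2.3381 · 1.7224) = -1.2667 / 4.0271 = -0.3145
  r[V,V] = 1 (diagonal).

R is symmetric with unit diagonal. Assembling:

R = [[1, -0.3145],
 [-0.3145, 1]]


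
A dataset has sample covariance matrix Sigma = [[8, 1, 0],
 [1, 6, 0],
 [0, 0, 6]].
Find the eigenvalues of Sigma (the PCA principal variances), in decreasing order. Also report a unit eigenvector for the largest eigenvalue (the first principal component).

Step 1 — characteristic polynomial p(λ) = det(λI - Sigma) = λ³ - tr·λ² + c_1·λ - det, where tr = trace, c_1 = sum of the principal 2×2 minors, det = det(Sigma):
  tr = 8 + 6 + 6 = 20,
  c_1 = (8·6 - (1)²) + (8·6 - (0)²) + (6·6 - (0)²) = 47 + 48 + 36 = 131,
  det = 8·(6·6 - (0)²) - (1)·((1)·6 - (0)·(0)) + (0)·((1)·(0) - 6·(0)) = 8·(36) - (1)·(6) + (0)·(0) = 282.
  So p(λ) = λ³ - 20λ² + 131λ - 282.
Step 2 — look for an integer root (rational root theorem: any rational root is an integer divisor of 282). Testing λ = 6:
  p(6) = 216 - 720 + 786 - 282 = 0  ✓
  Dividing out (λ - 6): p(λ) = (λ - 6)(λ² - 14λ + 47).
Step 3 — remaining eigenvalues from the quadratic λ² - 14λ + 47 = 0:
  Δ = 14² - 4·47 = 196 - 188 = 8,  λ = (14 ± √8)/2 = (14 ± 2.8284)/2 ≈ 8.4142 or 5.5858.
  Sorted: λ_1 = 8.4142,  λ_2 = 6,  λ_3 = 5.5858  (check: sum = 20 = tr ✓).

Step 4 — unit eigenvector for λ_1 ≈ 8.4142: v spans the null space of (Sigma - λ_1 I), whose rows are
  r_1 = (-0.4142, 1, 0),  r_2 = (1, -2.4142, 0),  r_3 = (0, 0, -2.4142).
  v is orthogonal to every row, so take v ∝ r_1 × r_3 = ((1)·(-2.4142) - (0)·(0), (0)·(0) - (-0.4142)·(-2.4142), (-0.4142)·(0) - (1)·(0)) ≈ (-2.4142, -1, 0).
  Rescale (multiply by -1 so the first nonzero entry is positive): u = (2.4142, 1, 0).
  ||u|| = √((2.4142)² + (1)² + (0)²) = √(6.8284) ≈ 2.6131,  v_1 = u/||u|| ≈ (0.9239, 0.3827, 0) (||v_1|| = 1).

λ_1 = 8.4142,  λ_2 = 6,  λ_3 = 5.5858;  v_1 ≈ (0.9239, 0.3827, 0)


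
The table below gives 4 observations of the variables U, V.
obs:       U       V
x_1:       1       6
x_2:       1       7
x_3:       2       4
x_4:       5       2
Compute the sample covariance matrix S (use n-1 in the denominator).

Step 1 — column means:
  mean(U) = (1 + 1 + 2 + 5) / 4 = 9/4 = 2.25
  mean(V) = (6 + 7 + 4 + 2) / 4 = 19/4 = 4.75

Step 2 — sample covariance S[i,j] = (1/(n-1)) · Σ_k (x_{k,i} - mean_i) · (x_{k,j} - mean_j), with n-1 = 3.
  S[U,U] = ((-1.25)·(-1.25) + (-1.25)·(-1.25) + (-0.25)·(-0.25) + (2.75)·(2.75)) / 3 = 10.75/3 = 3.5833
  S[U,V] = ((-1.25)·(1.25) + (-1.25)·(2.25) + (-0.25)·(-0.75) + (2.75)·(-2.75)) / 3 = -11.75/3 = -3.9167
  S[V,V] = ((1.25)·(1.25) + (2.25)·(2.25) + (-0.75)·(-0.75) + (-2.75)·(-2.75)) / 3 = 14.75/3 = 4.9167

S is symmetric (S[j,i] = S[i,j]). Assembling:

S = [[3.5833, -3.9167],
 [-3.9167, 4.9167]]


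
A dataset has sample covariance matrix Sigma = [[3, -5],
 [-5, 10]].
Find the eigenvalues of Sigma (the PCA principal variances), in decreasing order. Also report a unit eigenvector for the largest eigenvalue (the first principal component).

Step 1 — characteristic polynomial of 2×2 Sigma:
  det(Sigma - λI) = λ² - trace · λ + det = 0.
  trace = 3 + 10 = 13, det = 3·10 - (-5)² = 5.
Step 2 — discriminant:
  Δ = trace² - 4·det = 169 - 20 = 149.
Step 3 — eigenvalues:
  λ = (trace ± √Δ)/2 = (13 ± 12.2066)/2,
  λ_1 = 12.6033,  λ_2 = 0.3967.

Step 4 — unit eigenvector for λ_1: solve (Sigma - λ_1 I)v = 0. First row:
  (3 - 12.6033)·v_x + (-5)·v_y = 0, i.e. (-9.6033)·v_x + (-5)·v_y = 0,
  so v ∝ (b, λ_1 - a) = (-5, 9.6033); multiply by -1 so the first entry is positive: u = (5, -9.6033).
  ||u|| = √((5)² + (-9.6033)²) = √(117.2229) ≈ 10.827,
  v_1 = u/||u|| ≈ (0.4618, -0.887) (||v_1|| = 1).

λ_1 = 12.6033,  λ_2 = 0.3967;  v_1 ≈ (0.4618, -0.887)


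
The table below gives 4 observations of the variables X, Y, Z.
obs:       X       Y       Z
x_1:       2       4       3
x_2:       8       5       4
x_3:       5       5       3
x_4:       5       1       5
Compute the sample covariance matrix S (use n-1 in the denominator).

Step 1 — column means:
  mean(X) = (2 + 8 + 5 + 5) / 4 = 20/4 = 5
  mean(Y) = (4 + 5 + 5 + 1) / 4 = 15/4 = 3.75
  mean(Z) = (3 + 4 + 3 + 5) / 4 = 15/4 = 3.75

Step 2 — sample covariance S[i,j] = (1/(n-1)) · Σ_k (x_{k,i} - mean_i) · (x_{k,j} - mean_j), with n-1 = 3.
  S[X,X] = ((-3)·(-3) + (3)·(3) + (0)·(0) + (0)·(0)) / 3 = 18/3 = 6
  S[X,Y] = ((-3)·(0.25) + (3)·(1.25) + (0)·(1.25) + (0)·(-2.75)) / 3 = 3/3 = 1
  S[X,Z] = ((-3)·(-0.75) + (3)·(0.25) + (0)·(-0.75) + (0)·(1.25)) / 3 = 3/3 = 1
  S[Y,Y] = ((0.25)·(0.25) + (1.25)·(1.25) + (1.25)·(1.25) + (-2.75)·(-2.75)) / 3 = 10.75/3 = 3.5833
  S[Y,Z] = ((0.25)·(-0.75) + (1.25)·(0.25) + (1.25)·(-0.75) + (-2.75)·(1.25)) / 3 = -4.25/3 = -1.4167
  S[Z,Z] = ((-0.75)·(-0.75) + (0.25)·(0.25) + (-0.75)·(-0.75) + (1.25)·(1.25)) / 3 = 2.75/3 = 0.9167

S is symmetric (S[j,i] = S[i,j]). Assembling:

S = [[6, 1, 1],
 [1, 3.5833, -1.4167],
 [1, -1.4167, 0.9167]]


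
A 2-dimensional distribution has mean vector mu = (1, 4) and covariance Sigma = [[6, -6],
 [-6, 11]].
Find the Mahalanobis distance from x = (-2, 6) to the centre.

Step 1 — centre the observation: (x - mu) = (-3, 2).

Step 2 — invert Sigma. det(Sigma) = 6·11 - (-6)² = 30.
  Sigma^{-1} = (1/det) · [[d, -b], [-b, a]] = [[0.3667, 0.2],
 [0.2, 0.2]].

Step 3 — form the quadratic (x - mu)^T · Sigma^{-1} · (x - mu):
  Sigma^{-1} · (x - mu) = (-0.7, -0.2).
  (x - mu)^T · [Sigma^{-1} · (x - mu)] = (-3)·(-0.7) + (2)·(-0.2) = 1.7.

Step 4 — take square root: d = √(1.7) ≈ 1.3038.

d(x, mu) = √(1.7) ≈ 1.3038


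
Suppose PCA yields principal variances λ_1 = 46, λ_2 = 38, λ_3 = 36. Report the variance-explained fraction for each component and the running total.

Step 1 — total variance = trace(Sigma) = Σ λ_i = 46 + 38 + 36 = 120.

Step 2 — fraction explained by component i = λ_i / Σ λ:
  PC1: 46/120 = 0.3833
  PC2: 38/120 = 0.3167
  PC3: 36/120 = 0.3

Step 3 — cumulative fraction after k components = (λ_1 + ... + λ_k) / Σ λ:
  k = 1: 46/120 = 0.3833
  k = 2: (46 + 38)/120 = 84/120 = 0.7
  k = 3: (46 + 38 + 36)/120 = 120/120 = 1

Summary (fraction, with percent):

explained: PC1 0.3833 (38.33%), PC2 0.3167 (31.67%), PC3 0.3 (30%);  cumulative: 0.3833, 0.7, 1


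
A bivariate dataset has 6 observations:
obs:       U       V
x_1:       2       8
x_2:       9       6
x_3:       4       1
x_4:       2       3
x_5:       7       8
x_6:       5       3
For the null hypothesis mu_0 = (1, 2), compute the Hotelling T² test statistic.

Step 1 — sample mean vector:
  mean(U) = (2 + 9 + 4 + 2 + 7 + 5) / 6 = 29/6 = 4.8333
  mean(V) = (8 + 6 + 1 + 3 + 8 + 3) / 6 = 29/6 = 4.8333
  x̄ = (4.8333, 4.8333),  deviation x̄ - mu_0 = (4.8333, 4.8333) - (1, 2) = (3.8333, 2.8333).

Step 2 — sample covariance matrix, S[i,j] = (1/(n-1)) · Σ_k (x_{k,i} - mean_i) · (x_{k,j} - mean_j), divisor n-1 = 5:
  S[U,U] = ((-2.8333)·(-2.8333) + (4.1667)·(4.1667) + (-0.8333)·(-0.8333) + (-2.8333)·(-2.8333) + (2.1667)·(2.1667) + (0.1667)·(0.1667)) / 5 = 38.8333/5 = 7.7667
  S[U,V] = ((-2.8333)·(3.1667) + (4.1667)·(1.1667) + (-0.8333)·(-3.8333) + (-2.8333)·(-1.8333) + (2.1667)·(3.1667) + (0.1667)·(-1.8333)) / 5 = 10.8333/5 = 2.1667
  S[V,V] = ((3.1667)·(3.1667) + (1.1667)·(1.1667) + (-3.8333)·(-3.8333) + (-1.8333)·(-1.8333) + (3.1667)·(3.1667) + (-1.8333)·(-1.8333)) / 5 = 42.8333/5 = 8.5667
  S = [[7.7667, 2.1667],
 [2.1667, 8.5667]].

Step 3 — invert S. det(S) = 7.7667·8.5667 - (2.1667)² = 61.84.
  S^{-1} = (1/det) · [[d, -b], [-b, a]] = [[0.1385, -0.035],
 [-0.035, 0.1256]].

Step 4 — quadratic form (x̄ - mu_0)^T · S^{-1} · (x̄ - mu_0):
  S^{-1} · (x̄ - mu_0) = (0.4318, 0.2215),
  (x̄ - mu_0)^T · [...] = (3.8333)·(0.4318) + (2.8333)·(0.2215) = 2.2828.

Step 5 — scale by n: T² = 6 · 2.2828 = 13.6966.

T² ≈ 13.6966


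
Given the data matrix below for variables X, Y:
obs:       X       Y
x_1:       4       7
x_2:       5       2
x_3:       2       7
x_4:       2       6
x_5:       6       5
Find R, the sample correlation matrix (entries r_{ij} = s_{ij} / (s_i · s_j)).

Step 1 — column means:
  mean(X) = (4 + 5 + 2 + 2 + 6) / 5 = 19/5 = 3.8
  mean(Y) = (7 + 2 + 7 + 6 + 5) / 5 = 27/5 = 5.4

Step 2 — sample variances and covariances s[i,j] = (1/(n-1)) · Σ_k (x_{k,i} - mean_i) · (x_{k,j} - mean_j), with n-1 = 4:
  s[X,X] = ((0.2)·(0.2) + (1.2)·(1.2) + (-1.8)·(-1.8) + (-1.8)·(-1.8) + (2.2)·(2.2)) / 4 = 12.8/4 = 3.2
  s[X,Y] = ((0.2)·(1.6) + (1.2)·(-3.4) + (-1.8)·(1.6) + (-1.8)·(0.6) + (2.2)·(-0.4)) / 4 = -8.6/4 = -2.15
  s[Y,Y] = ((1.6)·(1.6) + (-3.4)·(-3.4) + (1.6)·(1.6) + (0.6)·(0.6) + (-0.4)·(-0.4)) / 4 = 17.2/4 = 4.3
  Sample standard deviations s_i = √(s[i,i]):
  s(X) = √(3.2) = 1.7889
  s(Y) = √(4.3) = 2.0736

Step 3 — r_{ij} = s_{ij} / (s_i · s_j):
  r[X,X] = 1 (diagonal).
  r[X,Y] = -2.15 / (1.7889 · 2.0736) = -2.15 / 3.7094 = -0.5796
  r[Y,Y] = 1 (diagonal).

R is symmetric with unit diagonal. Assembling:

R = [[1, -0.5796],
 [-0.5796, 1]]


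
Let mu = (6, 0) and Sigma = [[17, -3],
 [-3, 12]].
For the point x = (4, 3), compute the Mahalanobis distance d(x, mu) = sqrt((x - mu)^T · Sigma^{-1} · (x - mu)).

Step 1 — centre the observation: (x - mu) = (-2, 3).

Step 2 — invert Sigma. det(Sigma) = 17·12 - (-3)² = 195.
  Sigma^{-1} = (1/det) · [[d, -b], [-b, a]] = [[0.0615, 0.0154],
 [0.0154, 0.0872]].

Step 3 — form the quadratic (x - mu)^T · Sigma^{-1} · (x - mu):
  Sigma^{-1} · (x - mu) = (-0.0769, 0.2308).
  (x - mu)^T · [Sigma^{-1} · (x - mu)] = (-2)·(-0.0769) + (3)·(0.2308) = 0.8462.

Step 4 — take square root: d = √(0.8462) ≈ 0.9199.

d(x, mu) = √(0.8462) ≈ 0.9199


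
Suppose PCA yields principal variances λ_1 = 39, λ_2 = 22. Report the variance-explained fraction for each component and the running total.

Step 1 — total variance = trace(Sigma) = Σ λ_i = 39 + 22 = 61.

Step 2 — fraction explained by component i = λ_i / Σ λ:
  PC1: 39/61 = 0.6393
  PC2: 22/61 = 0.3607

Step 3 — cumulative fraction after k components = (λ_1 + ... + λ_k) / Σ λ:
  k = 1: 39/61 = 0.6393
  k = 2: (39 + 22)/61 = 61/61 = 1

Summary (fraction, with percent):

explained: PC1 0.6393 (63.93%), PC2 0.3607 (36.07%);  cumulative: 0.6393, 1


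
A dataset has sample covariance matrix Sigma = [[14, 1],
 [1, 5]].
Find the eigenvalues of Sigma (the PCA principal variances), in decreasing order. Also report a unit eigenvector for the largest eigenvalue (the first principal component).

Step 1 — characteristic polynomial of 2×2 Sigma:
  det(Sigma - λI) = λ² - trace · λ + det = 0.
  trace = 14 + 5 = 19, det = 14·5 - (1)² = 69.
Step 2 — discriminant:
  Δ = trace² - 4·det = 361 - 276 = 85.
Step 3 — eigenvalues:
  λ = (trace ± √Δ)/2 = (19 ± 9.2195)/2,
  λ_1 = 14.1098,  λ_2 = 4.8902.

Step 4 — unit eigenvector for λ_1: solve (Sigma - λ_1 I)v = 0. First row:
  (14 - 14.1098)·v_x + (1)·v_y = 0, i.e. (-0.1098)·v_x + (1)·v_y = 0,
  so v ∝ (b, λ_1 - a) = (1, 0.1098) = u.
  ||u|| = √((1)² + (0.1098)²) = √(1.012) ≈ 1.006,
  v_1 = u/||u|| ≈ (0.994, 0.1091) (||v_1|| = 1).

λ_1 = 14.1098,  λ_2 = 4.8902;  v_1 ≈ (0.994, 0.1091)


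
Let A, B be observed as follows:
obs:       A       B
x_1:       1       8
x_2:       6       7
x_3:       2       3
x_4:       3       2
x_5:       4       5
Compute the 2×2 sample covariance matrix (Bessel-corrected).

Step 1 — column means:
  mean(A) = (1 + 6 + 2 + 3 + 4) / 5 = 16/5 = 3.2
  mean(B) = (8 + 7 + 3 + 2 + 5) / 5 = 25/5 = 5

Step 2 — sample covariance S[i,j] = (1/(n-1)) · Σ_k (x_{k,i} - mean_i) · (x_{k,j} - mean_j), with n-1 = 4.
  S[A,A] = ((-2.2)·(-2.2) + (2.8)·(2.8) + (-1.2)·(-1.2) + (-0.2)·(-0.2) + (0.8)·(0.8)) / 4 = 14.8/4 = 3.7
  S[A,B] = ((-2.2)·(3) + (2.8)·(2) + (-1.2)·(-2) + (-0.2)·(-3) + (0.8)·(0)) / 4 = 2/4 = 0.5
  S[B,B] = ((3)·(3) + (2)·(2) + (-2)·(-2) + (-3)·(-3) + (0)·(0)) / 4 = 26/4 = 6.5

S is symmetric (S[j,i] = S[i,j]). Assembling:

S = [[3.7, 0.5],
 [0.5, 6.5]]


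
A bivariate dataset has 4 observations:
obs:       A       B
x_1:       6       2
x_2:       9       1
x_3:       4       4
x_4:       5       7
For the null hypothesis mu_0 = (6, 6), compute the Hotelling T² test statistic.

Step 1 — sample mean vector:
  mean(A) = (6 + 9 + 4 + 5) / 4 = 24/4 = 6
  mean(B) = (2 + 1 + 4 + 7) / 4 = 14/4 = 3.5
  x̄ = (6, 3.5),  deviation x̄ - mu_0 = (6, 3.5) - (6, 6) = (0, -2.5).

Step 2 — sample covariance matrix, S[i,j] = (1/(n-1)) · Σ_k (x_{k,i} - mean_i) · (x_{k,j} - mean_j), divisor n-1 = 3:
  S[A,A] = ((0)·(0) + (3)·(3) + (-2)·(-2) + (-1)·(-1)) / 3 = 14/3 = 4.6667
  S[A,B] = ((0)·(-1.5) + (3)·(-2.5) + (-2)·(0.5) + (-1)·(3.5)) / 3 = -12/3 = -4
  S[B,B] = ((-1.5)·(-1.5) + (-2.5)·(-2.5) + (0.5)·(0.5) + (3.5)·(3.5)) / 3 = 21/3 = 7
  S = [[4.6667, -4],
 [-4, 7]].

Step 3 — invert S. det(S) = 4.6667·7 - (-4)² = 16.6667.
  S^{-1} = (1/det) · [[d, -b], [-b, a]] = [[0.42, 0.24],
 [0.24, 0.28]].

Step 4 — quadratic form (x̄ - mu_0)^T · S^{-1} · (x̄ - mu_0):
  S^{-1} · (x̄ - mu_0) = (-0.6, -0.7),
  (x̄ - mu_0)^T · [...] = (0)·(-0.6) + (-2.5)·(-0.7) = 1.75.

Step 5 — scale by n: T² = 4 · 1.75 = 7.

T² ≈ 7


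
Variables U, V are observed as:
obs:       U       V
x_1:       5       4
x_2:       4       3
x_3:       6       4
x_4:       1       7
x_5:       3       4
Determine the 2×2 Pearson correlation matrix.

Step 1 — column means:
  mean(U) = (5 + 4 + 6 + 1 + 3) / 5 = 19/5 = 3.8
  mean(V) = (4 + 3 + 4 + 7 + 4) / 5 = 22/5 = 4.4

Step 2 — sample variances and covariances s[i,j] = (1/(n-1)) · Σ_k (x_{k,i} - mean_i) · (x_{k,j} - mean_j), with n-1 = 4:
  s[U,U] = ((1.2)·(1.2) + (0.2)·(0.2) + (2.2)·(2.2) + (-2.8)·(-2.8) + (-0.8)·(-0.8)) / 4 = 14.8/4 = 3.7
  s[U,V] = ((1.2)·(-0.4) + (0.2)·(-1.4) + (2.2)·(-0.4) + (-2.8)·(2.6) + (-0.8)·(-0.4)) / 4 = -8.6/4 = -2.15
  s[V,V] = ((-0.4)·(-0.4) + (-1.4)·(-1.4) + (-0.4)·(-0.4) + (2.6)·(2.6) + (-0.4)·(-0.4)) / 4 = 9.2/4 = 2.3
  Sample standard deviations s_i = √(s[i,i]):
  s(U) = √(3.7) = 1.9235
  s(V) = √(2.3) = 1.5166

Step 3 — r_{ij} = s_{ij} / (s_i · s_j):
  r[U,U] = 1 (diagonal).
  r[U,V] = -2.15 / (1.9235 · 1.5166) = -2.15 / 2.9172 = -0.737
  r[V,V] = 1 (diagonal).

R is symmetric with unit diagonal. Assembling:

R = [[1, -0.737],
 [-0.737, 1]]


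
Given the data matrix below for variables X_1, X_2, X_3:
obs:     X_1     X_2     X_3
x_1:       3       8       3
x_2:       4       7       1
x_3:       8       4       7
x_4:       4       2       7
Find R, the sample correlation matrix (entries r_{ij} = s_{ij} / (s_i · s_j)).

Step 1 — column means:
  mean(X_1) = (3 + 4 + 8 + 4) / 4 = 19/4 = 4.75
  mean(X_2) = (8 + 7 + 4 + 2) / 4 = 21/4 = 5.25
  mean(X_3) = (3 + 1 + 7 + 7) / 4 = 18/4 = 4.5

Step 2 — sample variances and covariances s[i,j] = (1/(n-1)) · Σ_k (x_{k,i} - mean_i) · (x_{k,j} - mean_j), with n-1 = 3:
  s[X_1,X_1] = ((-1.75)·(-1.75) + (-0.75)·(-0.75) + (3.25)·(3.25) + (-0.75)·(-0.75)) / 3 = 14.75/3 = 4.9167
  s[X_1,X_2] = ((-1.75)·(2.75) + (-0.75)·(1.75) + (3.25)·(-1.25) + (-0.75)·(-3.25)) / 3 = -7.75/3 = -2.5833
  s[X_1,X_3] = ((-1.75)·(-1.5) + (-0.75)·(-3.5) + (3.25)·(2.5) + (-0.75)·(2.5)) / 3 = 11.5/3 = 3.8333
  s[X_2,X_2] = ((2.75)·(2.75) + (1.75)·(1.75) + (-1.25)·(-1.25) + (-3.25)·(-3.25)) / 3 = 22.75/3 = 7.5833
  s[X_2,X_3] = ((2.75)·(-1.5) + (1.75)·(-3.5) + (-1.25)·(2.5) + (-3.25)·(2.5)) / 3 = -21.5/3 = -7.1667
  s[X_3,X_3] = ((-1.5)·(-1.5) + (-3.5)·(-3.5) + (2.5)·(2.5) + (2.5)·(2.5)) / 3 = 27/3 = 9
  Sample standard deviations s_i = √(s[i,i]):
  s(X_1) = √(4.9167) = 2.2174
  s(X_2) = √(7.5833) = 2.7538
  s(X_3) = √(9) = 3

Step 3 — r_{ij} = s_{ij} / (s_i · s_j):
  r[X_1,X_1] = 1 (diagonal).
  r[X_1,X_2] = -2.5833 / (2.2174 · 2.7538) = -2.5833 / 6.1061 = -0.4231
  r[X_1,X_3] = 3.8333 / (2.2174 · 3) = 3.8333 / 6.6521 = 0.5763
  r[X_2,X_2] = 1 (diagonal).
  r[X_2,X_3] = -7.1667 / (2.7538 · 3) = -7.1667 / 8.2614 = -0.8675
  r[X_3,X_3] = 1 (diagonal).

R is symmetric with unit diagonal. Assembling:

R = [[1, -0.4231, 0.5763],
 [-0.4231, 1, -0.8675],
 [0.5763, -0.8675, 1]]
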